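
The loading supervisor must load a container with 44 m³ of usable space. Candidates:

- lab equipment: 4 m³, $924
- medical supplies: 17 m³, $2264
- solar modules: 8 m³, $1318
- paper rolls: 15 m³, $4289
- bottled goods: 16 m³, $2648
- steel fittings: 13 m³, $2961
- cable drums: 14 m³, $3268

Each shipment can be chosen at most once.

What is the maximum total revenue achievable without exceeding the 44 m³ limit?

10518

By revenue per m³: paper rolls 285.93, cable drums 233.43, lab equipment 231.00 lead.
The ratio heuristic lands on lab equipment + solar modules + paper rolls + cable drums (9799) but leaves 3 m³ idle.
The 12 m³ tied up in lab equipment and solar modules is better spent on steel fittings — total rises to 10518 (42 m³).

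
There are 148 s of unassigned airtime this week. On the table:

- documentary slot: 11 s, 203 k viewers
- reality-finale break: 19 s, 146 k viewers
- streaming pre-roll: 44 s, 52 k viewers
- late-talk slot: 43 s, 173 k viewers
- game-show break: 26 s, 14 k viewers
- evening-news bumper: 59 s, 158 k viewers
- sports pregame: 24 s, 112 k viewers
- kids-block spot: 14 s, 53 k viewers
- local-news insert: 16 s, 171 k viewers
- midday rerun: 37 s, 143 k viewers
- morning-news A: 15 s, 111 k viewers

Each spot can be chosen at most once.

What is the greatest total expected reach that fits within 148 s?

969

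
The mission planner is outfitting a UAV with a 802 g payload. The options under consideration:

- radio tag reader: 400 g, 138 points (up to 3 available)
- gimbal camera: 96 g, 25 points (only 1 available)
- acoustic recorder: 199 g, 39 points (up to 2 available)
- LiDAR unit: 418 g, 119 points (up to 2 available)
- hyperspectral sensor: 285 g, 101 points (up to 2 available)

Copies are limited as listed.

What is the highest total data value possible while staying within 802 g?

Greedy by ratio would take gimbal camera + 2×hyperspectral sensor: 666 g used, total 227.
Dropping gimbal camera and 2×hyperspectral sensor frees 666 g; slotting in 2×radio tag reader (800 g) lifts the total to 276 at 800 g.

276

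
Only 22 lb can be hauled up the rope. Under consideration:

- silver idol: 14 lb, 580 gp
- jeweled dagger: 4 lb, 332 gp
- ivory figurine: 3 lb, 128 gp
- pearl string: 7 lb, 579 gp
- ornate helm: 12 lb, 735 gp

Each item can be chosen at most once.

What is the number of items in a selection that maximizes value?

3

Best achievable value is 1442.
ivory figurine + pearl string + ornate helm hits 1442 at 22 lb.
Every optimal selection uses 3 items.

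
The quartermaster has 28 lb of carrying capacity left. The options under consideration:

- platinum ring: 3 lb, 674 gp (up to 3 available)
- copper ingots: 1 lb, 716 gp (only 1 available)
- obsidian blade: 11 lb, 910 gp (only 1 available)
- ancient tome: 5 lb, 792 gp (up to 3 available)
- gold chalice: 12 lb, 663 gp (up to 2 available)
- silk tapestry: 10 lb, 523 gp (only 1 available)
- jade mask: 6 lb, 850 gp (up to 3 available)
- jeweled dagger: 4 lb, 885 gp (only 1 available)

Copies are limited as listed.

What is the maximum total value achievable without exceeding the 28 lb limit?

5441

Density check — copper ingots 716.00, platinum ring 224.67, jeweled dagger 221.25, ancient tome 158.40 are the best per lb.
Filling by ratio: 3×platinum ring + copper ingots + 2×ancient tome + jeweled dagger for 5207, with 4 lb left unused.
Dropping platinum ring and ancient tome frees 8 lb; slotting in 2×jade mask (12 lb) lifts the total to 5441 at 28 lb.
No other feasible combination exceeds 5441.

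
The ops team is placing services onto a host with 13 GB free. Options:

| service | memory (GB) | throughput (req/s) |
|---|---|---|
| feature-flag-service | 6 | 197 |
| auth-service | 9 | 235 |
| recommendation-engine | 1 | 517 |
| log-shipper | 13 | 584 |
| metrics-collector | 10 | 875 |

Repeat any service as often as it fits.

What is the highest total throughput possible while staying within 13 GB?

Taking 13×recommendation-engine: 13 GB used, 6721 in throughput.
Nothing else within 13 GB beats 6721.

6721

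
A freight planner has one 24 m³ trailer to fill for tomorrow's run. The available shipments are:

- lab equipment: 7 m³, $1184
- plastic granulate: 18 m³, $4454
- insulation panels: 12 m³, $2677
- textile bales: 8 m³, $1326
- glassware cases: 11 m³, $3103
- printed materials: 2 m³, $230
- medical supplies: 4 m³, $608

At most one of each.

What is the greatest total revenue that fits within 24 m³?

5780

Best packing: insulation panels + glassware cases — 23 m³, 5780 total.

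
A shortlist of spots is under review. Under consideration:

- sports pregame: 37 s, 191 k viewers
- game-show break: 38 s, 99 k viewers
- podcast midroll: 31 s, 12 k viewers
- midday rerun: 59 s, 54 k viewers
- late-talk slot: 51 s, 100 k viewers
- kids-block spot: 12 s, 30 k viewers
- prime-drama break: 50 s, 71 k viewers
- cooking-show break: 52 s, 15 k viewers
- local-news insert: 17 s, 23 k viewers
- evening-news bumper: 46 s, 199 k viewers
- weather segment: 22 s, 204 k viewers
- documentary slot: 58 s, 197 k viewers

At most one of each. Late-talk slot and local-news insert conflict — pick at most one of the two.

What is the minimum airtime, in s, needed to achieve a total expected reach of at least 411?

Need the lightest bundle worth ≥ 411.
sports pregame + kids-block spot + weather segment reaches 425 using 71 s.
Below 71 s the best achievable stays under 411.

71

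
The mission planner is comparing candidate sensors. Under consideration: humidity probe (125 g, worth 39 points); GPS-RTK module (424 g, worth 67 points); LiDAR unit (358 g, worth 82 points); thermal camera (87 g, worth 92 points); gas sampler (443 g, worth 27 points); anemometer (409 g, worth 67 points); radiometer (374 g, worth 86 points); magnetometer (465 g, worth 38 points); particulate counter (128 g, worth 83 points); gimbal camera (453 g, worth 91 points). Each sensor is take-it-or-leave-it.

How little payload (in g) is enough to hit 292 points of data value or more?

698

Minimise g subject to total data value ≥ 292.
Taking humidity probe + LiDAR unit + thermal camera + particulate counter gives 296 (≥ 292) for 698 g.
Below 698 g the best achievable stays under 292.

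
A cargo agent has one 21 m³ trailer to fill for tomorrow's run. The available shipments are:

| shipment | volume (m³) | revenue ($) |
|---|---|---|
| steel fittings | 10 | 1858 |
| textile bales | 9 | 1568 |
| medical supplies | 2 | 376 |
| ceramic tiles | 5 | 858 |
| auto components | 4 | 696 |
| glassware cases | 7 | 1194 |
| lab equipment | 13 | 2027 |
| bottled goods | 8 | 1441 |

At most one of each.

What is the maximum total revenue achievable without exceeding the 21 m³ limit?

Density check — medical supplies 188.00, steel fittings 185.80, bottled goods 180.12 are the best per m³.
The ratio heuristic lands on steel fittings + medical supplies + bottled goods (3675) but leaves 1 m³ idle.
Dropping bottled goods frees 8 m³; slotting in textile bales (9 m³) lifts the total to 3802 at 21 m³.
Runner-up steel fittings + medical supplies + ceramic tiles + auto components tops out at 3788.

3802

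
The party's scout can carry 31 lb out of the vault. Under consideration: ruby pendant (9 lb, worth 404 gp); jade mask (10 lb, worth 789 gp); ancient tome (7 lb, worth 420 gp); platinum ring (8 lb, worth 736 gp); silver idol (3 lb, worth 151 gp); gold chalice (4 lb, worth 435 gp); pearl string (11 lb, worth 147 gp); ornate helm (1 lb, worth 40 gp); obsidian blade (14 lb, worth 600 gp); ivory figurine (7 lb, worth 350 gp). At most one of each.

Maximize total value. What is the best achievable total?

2420

Ranking by ratio (value/lb): gold chalice 108.75, platinum ring 92.00, jade mask 78.90.
Taking jade mask + ancient tome + platinum ring + gold chalice + ornate helm: 30 lb used, 2420 in value.
The spare 1 lb is too small for any remaining item, and no exchange beats 2420.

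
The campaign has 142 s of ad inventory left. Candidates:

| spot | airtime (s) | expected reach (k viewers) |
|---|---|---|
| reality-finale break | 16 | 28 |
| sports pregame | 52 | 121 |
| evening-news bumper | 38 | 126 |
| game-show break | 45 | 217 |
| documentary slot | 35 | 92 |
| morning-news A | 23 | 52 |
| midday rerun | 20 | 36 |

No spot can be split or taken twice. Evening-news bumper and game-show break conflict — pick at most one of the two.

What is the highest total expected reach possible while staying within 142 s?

430

Ranking by ratio (expected reach/s): game-show break 4.82, evening-news bumper 3.32, documentary slot 2.63, sports pregame 2.33.
Taking sports pregame + game-show break + documentary slot: 132 s used, 430 in expected reach.
That's the maximum — no feasible swap from here does better than 430.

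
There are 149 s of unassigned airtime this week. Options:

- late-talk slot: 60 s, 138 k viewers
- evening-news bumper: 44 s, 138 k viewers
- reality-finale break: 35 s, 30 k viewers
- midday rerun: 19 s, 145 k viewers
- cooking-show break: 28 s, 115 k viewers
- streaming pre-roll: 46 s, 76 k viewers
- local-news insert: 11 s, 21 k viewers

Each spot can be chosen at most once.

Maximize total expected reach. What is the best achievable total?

The ratio ordering already packs tightly: evening-news bumper + midday rerun + cooking-show break + streaming pre-roll + local-news insert, 148 s, 495.
No other feasible combination exceeds 495.

495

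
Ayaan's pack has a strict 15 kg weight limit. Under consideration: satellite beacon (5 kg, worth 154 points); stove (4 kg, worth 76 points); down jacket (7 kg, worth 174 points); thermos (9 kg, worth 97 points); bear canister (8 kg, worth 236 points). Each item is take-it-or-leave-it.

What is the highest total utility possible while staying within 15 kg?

Greedy by ratio would take satellite beacon + bear canister: 13 kg used, total 390.
Replace satellite beacon with down jacket: the trade gains 20 net, giving 410 at 15 kg.
Every other selection either busts 15 kg or fails to beat 410.

410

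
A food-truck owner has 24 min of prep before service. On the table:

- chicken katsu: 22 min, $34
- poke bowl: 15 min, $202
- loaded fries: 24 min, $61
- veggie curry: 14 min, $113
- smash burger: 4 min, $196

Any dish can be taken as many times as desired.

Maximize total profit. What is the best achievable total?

1176

Best packing: 6×smash burger — 24 min, 1176 total.
That's the maximum — no swap from here does better than 1176.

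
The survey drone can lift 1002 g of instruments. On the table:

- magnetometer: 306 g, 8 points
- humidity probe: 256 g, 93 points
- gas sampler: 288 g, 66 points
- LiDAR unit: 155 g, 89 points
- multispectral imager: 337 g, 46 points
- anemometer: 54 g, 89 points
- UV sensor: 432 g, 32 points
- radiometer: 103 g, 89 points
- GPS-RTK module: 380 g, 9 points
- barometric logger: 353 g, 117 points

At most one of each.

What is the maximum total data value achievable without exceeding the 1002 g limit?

The ratio ordering already packs tightly: humidity probe + LiDAR unit + anemometer + radiometer + barometric logger, 921 g, 477.
That's the maximum — no swap from here does better than 477.

477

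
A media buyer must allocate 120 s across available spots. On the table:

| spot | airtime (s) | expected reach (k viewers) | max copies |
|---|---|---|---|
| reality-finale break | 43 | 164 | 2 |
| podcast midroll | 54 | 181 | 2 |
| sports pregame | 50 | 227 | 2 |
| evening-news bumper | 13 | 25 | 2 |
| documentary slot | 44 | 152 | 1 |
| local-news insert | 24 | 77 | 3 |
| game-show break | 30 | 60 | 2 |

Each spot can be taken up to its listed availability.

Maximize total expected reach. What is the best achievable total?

2×sports pregame + evening-news bumper uses 113 of the 120 s and totals 479.
Nothing else within 120 s beats 479.

479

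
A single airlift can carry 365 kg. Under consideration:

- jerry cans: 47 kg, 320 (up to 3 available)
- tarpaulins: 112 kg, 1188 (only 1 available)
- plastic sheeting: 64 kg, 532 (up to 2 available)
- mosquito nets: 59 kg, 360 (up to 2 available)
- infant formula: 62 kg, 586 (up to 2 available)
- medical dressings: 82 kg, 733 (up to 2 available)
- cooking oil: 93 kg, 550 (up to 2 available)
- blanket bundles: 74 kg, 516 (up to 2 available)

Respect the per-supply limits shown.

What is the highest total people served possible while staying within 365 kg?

3424

By people served per kg: tarpaulins 10.61, infant formula 9.45, medical dressings 8.94, plastic sheeting 8.31 lead.
A density-first pass picks jerry cans + tarpaulins + 2×infant formula + medical dressings — 3413 at 365 kg.
Dropping jerry cans and medical dressings frees 129 kg; slotting in 2×plastic sheeting (128 kg) lifts the total to 3424 at 364 kg.
Every other selection either busts 365 kg or exceeds an availability limit or fails to beat 3424.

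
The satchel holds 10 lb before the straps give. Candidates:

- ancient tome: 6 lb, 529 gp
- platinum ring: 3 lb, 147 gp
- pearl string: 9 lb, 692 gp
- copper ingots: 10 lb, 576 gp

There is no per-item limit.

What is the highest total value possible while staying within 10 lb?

By value per lb: ancient tome 88.17, pearl string 76.89, copper ingots 57.60 lead.
Greedy by ratio would take ancient tome + platinum ring: 9 lb used, total 676.
Replace ancient tome and platinum ring with pearl string: the trade gains 16 net, giving 692 at 9 lb.
The spare 1 lb is too small for any remaining item, and no exchange beats 692.

692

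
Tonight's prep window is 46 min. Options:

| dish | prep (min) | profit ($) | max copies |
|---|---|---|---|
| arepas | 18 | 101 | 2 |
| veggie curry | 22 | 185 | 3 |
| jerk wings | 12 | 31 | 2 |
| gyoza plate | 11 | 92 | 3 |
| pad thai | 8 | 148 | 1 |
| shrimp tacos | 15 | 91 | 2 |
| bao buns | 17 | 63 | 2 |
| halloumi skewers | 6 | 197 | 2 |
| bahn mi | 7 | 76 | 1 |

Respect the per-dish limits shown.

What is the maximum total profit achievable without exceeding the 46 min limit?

727

By profit per min: halloumi skewers 32.83, pad thai 18.50, bahn mi 10.86 lead.
Filling by ratio: gyoza plate + pad thai + 2×halloumi skewers + bahn mi for 710, with 8 min left unused.
Replace gyoza plate and bahn mi with veggie curry: the trade gains 17 net, giving 727 at 42 min.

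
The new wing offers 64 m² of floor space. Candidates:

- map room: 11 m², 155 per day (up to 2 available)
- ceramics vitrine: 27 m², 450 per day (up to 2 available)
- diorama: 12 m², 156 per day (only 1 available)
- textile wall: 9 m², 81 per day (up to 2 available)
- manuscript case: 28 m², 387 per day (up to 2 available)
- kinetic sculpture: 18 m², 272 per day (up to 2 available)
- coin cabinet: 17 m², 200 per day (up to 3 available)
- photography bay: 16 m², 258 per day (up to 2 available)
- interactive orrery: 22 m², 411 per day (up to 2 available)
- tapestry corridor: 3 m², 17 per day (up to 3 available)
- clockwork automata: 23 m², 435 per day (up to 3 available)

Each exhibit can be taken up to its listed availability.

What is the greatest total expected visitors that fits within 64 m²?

1142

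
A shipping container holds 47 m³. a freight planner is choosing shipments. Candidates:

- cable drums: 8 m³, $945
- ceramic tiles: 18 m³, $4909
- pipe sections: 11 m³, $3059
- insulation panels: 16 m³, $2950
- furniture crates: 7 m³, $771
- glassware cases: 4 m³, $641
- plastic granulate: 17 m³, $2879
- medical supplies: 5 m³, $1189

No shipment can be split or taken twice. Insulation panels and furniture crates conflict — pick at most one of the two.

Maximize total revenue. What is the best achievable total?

Density check — pipe sections 278.09, ceramic tiles 272.72, medical supplies 237.80 are the best per m³.
Taking the top-ratio shipments first gives cable drums + ceramic tiles + pipe sections + glassware cases + medical supplies for 10743 (46 m³).
Dropping cable drums and glassware cases and medical supplies frees 17 m³; slotting in insulation panels (16 m³) lifts the total to 10918 at 45 m³.
The spare 2 m³ is too small for any remaining shipment, and no feasible exchange beats 10918.

10918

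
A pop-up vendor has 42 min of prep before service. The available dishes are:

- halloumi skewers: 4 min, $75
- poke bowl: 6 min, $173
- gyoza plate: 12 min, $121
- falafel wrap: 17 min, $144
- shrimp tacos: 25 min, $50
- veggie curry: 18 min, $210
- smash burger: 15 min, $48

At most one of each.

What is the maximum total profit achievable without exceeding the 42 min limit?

579

The ratio ordering already packs tightly: halloumi skewers + poke bowl + gyoza plate + veggie curry, 40 min, 579.
The spare 2 min is too small for any remaining dish, and no exchange beats 579.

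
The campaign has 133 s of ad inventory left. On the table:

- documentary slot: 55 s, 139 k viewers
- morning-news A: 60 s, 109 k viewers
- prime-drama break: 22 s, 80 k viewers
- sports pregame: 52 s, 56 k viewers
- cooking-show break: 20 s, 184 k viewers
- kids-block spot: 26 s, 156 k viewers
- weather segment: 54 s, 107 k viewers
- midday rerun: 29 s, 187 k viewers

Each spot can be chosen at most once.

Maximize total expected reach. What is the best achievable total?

Ranking by ratio (expected reach/s): cooking-show break 9.20, midday rerun 6.45, kids-block spot 6.00, prime-drama break 3.64.
The ratio heuristic lands on prime-drama break + cooking-show break + kids-block spot + midday rerun (607) but leaves 36 s idle.
The 22 s tied up in prime-drama break is better spent on documentary slot — total rises to 666 (130 s).
The spare 3 s is too small for any remaining spot, and no exchange beats 666.

666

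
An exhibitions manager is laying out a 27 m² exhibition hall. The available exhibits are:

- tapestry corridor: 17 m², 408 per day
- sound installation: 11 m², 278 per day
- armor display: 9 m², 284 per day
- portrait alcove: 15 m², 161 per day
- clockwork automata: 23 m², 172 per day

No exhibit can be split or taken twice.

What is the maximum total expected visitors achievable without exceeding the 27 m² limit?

692

By expected visitors per m²: armor display 31.56, sound installation 25.27, tapestry corridor 24.00, portrait alcove 10.73 lead.
Greedy by ratio would take sound installation + armor display: 20 m² used, total 562.
Replace sound installation with tapestry corridor: the trade gains 130 net, giving 692 at 26 m².
That's the maximum — no swap from here does better than 692.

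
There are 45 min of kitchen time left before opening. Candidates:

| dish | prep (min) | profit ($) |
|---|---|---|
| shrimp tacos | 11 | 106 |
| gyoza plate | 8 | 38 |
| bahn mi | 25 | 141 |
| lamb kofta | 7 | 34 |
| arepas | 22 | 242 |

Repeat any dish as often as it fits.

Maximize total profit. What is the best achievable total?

484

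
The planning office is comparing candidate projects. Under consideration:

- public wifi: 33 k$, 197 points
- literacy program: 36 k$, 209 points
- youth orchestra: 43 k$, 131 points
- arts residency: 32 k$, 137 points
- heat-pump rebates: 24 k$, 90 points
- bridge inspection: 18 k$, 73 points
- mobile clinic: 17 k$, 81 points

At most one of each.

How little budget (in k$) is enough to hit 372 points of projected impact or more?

Need the lightest bundle worth ≥ 372.
public wifi + literacy program: 406 projected impact at 69 k$.
Below 69 k$ the best achievable stays under 372.

69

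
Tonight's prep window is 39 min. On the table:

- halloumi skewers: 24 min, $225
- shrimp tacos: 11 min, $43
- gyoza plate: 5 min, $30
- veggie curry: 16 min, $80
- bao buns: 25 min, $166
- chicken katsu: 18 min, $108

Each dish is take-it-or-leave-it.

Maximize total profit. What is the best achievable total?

A density-first pass picks halloumi skewers + gyoza plate — 255 at 29 min.
Dropping gyoza plate frees 5 min; slotting in shrimp tacos (11 min) lifts the total to 268 at 35 min.

268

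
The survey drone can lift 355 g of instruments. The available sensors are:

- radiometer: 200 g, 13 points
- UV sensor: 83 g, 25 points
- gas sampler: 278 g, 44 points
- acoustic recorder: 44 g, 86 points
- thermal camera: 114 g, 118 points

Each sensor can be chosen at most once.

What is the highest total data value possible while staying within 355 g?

Density check — acoustic recorder 1.95, thermal camera 1.04, UV sensor 0.30 are the best per g.
The ratio ordering already packs tightly: UV sensor + acoustic recorder + thermal camera, 241 g, 229.

229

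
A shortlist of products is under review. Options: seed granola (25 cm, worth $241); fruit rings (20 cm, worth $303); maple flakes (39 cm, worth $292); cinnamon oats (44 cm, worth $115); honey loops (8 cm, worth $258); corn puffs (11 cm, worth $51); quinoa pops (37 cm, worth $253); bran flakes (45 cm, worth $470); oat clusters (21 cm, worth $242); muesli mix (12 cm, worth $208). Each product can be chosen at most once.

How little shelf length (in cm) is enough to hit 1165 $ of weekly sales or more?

Look for the lowest-shelf combination reaching 1165.
Taking fruit rings + honey loops + bran flakes + muesli mix gives 1239 (≥ 1165) for 85 cm.
Below 85 cm the best achievable stays under 1165.

85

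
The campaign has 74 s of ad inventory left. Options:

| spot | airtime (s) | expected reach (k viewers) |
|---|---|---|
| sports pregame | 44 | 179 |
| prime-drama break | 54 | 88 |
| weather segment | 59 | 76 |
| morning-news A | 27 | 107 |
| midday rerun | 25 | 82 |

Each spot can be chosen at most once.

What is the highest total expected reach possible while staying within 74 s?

Sports pregame + morning-news A uses 71 of the 74 s and totals 286.

286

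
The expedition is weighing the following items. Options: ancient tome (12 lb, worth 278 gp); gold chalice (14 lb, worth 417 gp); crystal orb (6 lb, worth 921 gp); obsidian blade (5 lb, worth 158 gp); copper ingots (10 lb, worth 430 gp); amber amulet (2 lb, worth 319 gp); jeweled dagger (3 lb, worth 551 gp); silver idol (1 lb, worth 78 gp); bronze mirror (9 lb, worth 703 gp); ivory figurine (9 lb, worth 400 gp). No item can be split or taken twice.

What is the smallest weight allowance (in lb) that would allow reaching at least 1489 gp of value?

10

Minimise lb subject to total value ≥ 1489.
Taking crystal orb + jeweled dagger + silver idol gives 1550 (≥ 1489) for 10 lb.
Any bundle with less than 10 lb falls short of 1489.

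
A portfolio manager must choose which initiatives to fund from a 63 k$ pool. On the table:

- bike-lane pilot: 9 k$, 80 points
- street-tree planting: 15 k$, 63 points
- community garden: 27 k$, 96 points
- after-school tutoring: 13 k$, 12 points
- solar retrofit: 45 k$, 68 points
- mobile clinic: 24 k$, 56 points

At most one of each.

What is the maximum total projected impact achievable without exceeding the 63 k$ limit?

239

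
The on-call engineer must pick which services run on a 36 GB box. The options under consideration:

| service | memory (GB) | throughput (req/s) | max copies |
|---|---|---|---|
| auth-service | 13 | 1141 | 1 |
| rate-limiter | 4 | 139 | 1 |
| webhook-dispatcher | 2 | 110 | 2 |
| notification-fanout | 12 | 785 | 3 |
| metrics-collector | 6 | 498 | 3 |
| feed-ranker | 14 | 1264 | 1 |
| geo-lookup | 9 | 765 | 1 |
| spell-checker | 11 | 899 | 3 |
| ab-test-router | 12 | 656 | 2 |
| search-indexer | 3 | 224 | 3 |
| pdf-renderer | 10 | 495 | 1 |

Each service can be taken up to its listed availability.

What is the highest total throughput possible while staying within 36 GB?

3170

Density check — feed-ranker 90.29, auth-service 87.77, geo-lookup 85.00, metrics-collector 83.00 are the best per GB.
Auth-service + feed-ranker + geo-lookup uses 36 of the 36 GB and totals 3170.
Every other selection either busts 36 GB or exceeds an availability limit or fails to beat 3170.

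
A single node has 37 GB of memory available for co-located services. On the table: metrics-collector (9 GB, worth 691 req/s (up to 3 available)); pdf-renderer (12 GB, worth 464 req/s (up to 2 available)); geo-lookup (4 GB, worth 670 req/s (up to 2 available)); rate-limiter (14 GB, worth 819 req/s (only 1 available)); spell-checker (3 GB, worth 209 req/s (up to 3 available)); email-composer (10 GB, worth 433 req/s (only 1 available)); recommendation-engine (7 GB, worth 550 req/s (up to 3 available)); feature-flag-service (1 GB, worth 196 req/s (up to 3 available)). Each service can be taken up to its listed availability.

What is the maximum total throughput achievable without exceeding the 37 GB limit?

3928

Ranking by ratio (throughput/GB): feature-flag-service 196.00, geo-lookup 167.50, recommendation-engine 78.57, metrics-collector 76.78.
Filling by ratio: 2×geo-lookup + spell-checker + 3×recommendation-engine + 3×feature-flag-service for 3787, with 2 GB left unused.
Dropping recommendation-engine frees 7 GB; slotting in metrics-collector (9 GB) lifts the total to 3928 at 37 GB.
No other feasible combination exceeds 3928.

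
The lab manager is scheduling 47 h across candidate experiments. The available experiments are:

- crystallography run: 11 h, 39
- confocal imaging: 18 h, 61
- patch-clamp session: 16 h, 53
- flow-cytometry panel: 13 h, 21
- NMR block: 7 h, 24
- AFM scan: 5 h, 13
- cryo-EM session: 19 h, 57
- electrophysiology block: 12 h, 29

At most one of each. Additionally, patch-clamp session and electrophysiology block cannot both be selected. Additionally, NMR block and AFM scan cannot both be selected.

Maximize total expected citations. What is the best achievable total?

Crystallography run + confocal imaging + patch-clamp session uses 45 of the 47 h and totals 153.

153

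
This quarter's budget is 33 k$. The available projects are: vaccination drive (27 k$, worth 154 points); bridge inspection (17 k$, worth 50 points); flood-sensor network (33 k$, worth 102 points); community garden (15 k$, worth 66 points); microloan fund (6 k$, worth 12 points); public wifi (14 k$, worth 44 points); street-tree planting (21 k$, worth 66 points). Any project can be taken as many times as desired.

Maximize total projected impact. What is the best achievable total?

Vaccination drive + microloan fund uses 33 of the 33 k$ and totals 166.
Nothing else within 33 k$ beats 166.

166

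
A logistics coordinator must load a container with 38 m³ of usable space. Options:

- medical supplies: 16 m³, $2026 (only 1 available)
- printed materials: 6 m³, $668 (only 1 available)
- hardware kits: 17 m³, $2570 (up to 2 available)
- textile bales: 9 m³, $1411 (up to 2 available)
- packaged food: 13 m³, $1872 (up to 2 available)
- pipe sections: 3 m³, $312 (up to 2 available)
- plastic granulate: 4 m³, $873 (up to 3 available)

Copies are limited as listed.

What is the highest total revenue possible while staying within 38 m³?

6600

Ranking by ratio (revenue/m³): plastic granulate 218.25, textile bales 156.78, hardware kits 151.18, packaged food 144.00.
Greedy by ratio would take printed materials + 2×textile bales + 3×plastic granulate: 36 m³ used, total 6109.
Dropping printed materials and textile bales frees 15 m³; slotting in hardware kits (17 m³) lifts the total to 6600 at 38 m³.
No other feasible combination exceeds 6600.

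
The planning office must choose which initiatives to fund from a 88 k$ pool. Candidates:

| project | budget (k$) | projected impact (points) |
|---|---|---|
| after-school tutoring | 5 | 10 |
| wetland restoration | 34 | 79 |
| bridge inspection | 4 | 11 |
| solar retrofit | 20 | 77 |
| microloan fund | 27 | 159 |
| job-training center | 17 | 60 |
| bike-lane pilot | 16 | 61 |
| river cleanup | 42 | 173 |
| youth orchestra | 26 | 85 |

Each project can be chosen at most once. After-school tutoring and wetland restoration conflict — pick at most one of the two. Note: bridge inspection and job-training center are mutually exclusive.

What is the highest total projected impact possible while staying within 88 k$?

393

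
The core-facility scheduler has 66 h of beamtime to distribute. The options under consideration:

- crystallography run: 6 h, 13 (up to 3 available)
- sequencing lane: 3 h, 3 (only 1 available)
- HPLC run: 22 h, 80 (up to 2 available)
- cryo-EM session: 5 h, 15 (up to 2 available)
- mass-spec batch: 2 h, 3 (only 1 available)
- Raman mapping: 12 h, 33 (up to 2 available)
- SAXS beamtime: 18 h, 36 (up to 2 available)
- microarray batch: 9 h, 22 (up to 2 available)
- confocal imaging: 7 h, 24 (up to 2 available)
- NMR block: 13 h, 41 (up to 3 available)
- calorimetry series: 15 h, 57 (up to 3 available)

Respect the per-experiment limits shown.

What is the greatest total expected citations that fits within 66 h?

242

Taking the top-ratio experiments first gives cryo-EM session + mass-spec batch + 2×confocal imaging + 3×calorimetry series for 237 (66 h).
Dropping cryo-EM session and mass-spec batch and calorimetry series frees 22 h; slotting in HPLC run (22 h) lifts the total to 242 at 66 h.
No other feasible combination exceeds 242.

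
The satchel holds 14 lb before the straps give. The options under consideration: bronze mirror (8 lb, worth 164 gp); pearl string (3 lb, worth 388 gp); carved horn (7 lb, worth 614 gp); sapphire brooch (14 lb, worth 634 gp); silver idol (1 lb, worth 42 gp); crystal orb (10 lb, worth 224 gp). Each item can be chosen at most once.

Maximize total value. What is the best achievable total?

1044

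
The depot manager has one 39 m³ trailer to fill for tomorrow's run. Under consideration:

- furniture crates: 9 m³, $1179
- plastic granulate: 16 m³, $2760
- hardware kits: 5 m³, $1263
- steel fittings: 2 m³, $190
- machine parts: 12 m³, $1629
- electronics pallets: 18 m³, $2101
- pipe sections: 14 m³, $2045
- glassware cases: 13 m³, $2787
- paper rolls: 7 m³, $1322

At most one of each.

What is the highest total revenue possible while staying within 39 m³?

Ranking by ratio (revenue/m³): hardware kits 252.60, glassware cases 214.38, paper rolls 188.86.
Taking hardware kits + pipe sections + glassware cases + paper rolls: 39 m³ used, 7417 in revenue.
Next best is hardware kits + steel fittings + machine parts + glassware cases + paper rolls at 7191 (39 m³) — short by 226.

7417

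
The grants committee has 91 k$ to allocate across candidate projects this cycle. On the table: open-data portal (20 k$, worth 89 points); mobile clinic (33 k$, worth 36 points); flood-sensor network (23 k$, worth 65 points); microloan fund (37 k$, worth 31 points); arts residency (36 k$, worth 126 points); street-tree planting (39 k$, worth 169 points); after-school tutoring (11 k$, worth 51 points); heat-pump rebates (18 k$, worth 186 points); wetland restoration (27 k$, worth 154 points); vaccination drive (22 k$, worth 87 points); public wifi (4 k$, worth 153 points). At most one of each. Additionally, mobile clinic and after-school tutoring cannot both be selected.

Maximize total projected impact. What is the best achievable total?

A density-first pass picks open-data portal + after-school tutoring + heat-pump rebates + wetland restoration + public wifi — 633 at 80 k$.
Replace after-school tutoring with vaccination drive: the trade gains 36 net, giving 669 at 91 k$.
The closest alternative, street-tree planting + heat-pump rebates + wetland restoration + public wifi, reaches only 662.

669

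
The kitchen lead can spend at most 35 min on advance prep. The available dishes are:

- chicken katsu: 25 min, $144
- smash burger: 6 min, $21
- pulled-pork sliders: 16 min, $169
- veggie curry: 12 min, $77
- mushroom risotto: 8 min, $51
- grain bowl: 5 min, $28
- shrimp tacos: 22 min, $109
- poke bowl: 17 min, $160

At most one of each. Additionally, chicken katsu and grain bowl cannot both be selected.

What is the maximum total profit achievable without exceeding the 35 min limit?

Density check — pulled-pork sliders 10.56, poke bowl 9.41, veggie curry 6.42 are the best per min.
Pulled-pork sliders + poke bowl uses 33 of the 35 min and totals 329.

329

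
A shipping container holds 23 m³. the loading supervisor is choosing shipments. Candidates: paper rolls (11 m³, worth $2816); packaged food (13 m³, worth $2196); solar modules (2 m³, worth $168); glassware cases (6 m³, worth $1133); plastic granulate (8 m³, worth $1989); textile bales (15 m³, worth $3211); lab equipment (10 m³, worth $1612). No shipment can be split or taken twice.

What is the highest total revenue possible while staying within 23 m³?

A density-first pass picks paper rolls + solar modules + plastic granulate — 4973 at 21 m³.
Dropping paper rolls and solar modules frees 13 m³; slotting in textile bales (15 m³) lifts the total to 5200 at 23 m³.

5200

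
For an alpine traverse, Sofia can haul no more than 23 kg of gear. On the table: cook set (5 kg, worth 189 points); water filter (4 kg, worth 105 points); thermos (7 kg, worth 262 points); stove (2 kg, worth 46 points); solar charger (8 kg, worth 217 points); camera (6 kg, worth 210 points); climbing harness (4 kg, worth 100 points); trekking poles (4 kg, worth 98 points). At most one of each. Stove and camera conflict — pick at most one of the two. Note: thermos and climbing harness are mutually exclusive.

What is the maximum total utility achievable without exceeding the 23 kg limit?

766

By utility per kg: cook set 37.80, thermos 37.43, camera 35.00 lead.
Best packing: cook set + water filter + thermos + camera — 22 kg, 766 total.
An exhaustive check of the 256 subsets confirms 766.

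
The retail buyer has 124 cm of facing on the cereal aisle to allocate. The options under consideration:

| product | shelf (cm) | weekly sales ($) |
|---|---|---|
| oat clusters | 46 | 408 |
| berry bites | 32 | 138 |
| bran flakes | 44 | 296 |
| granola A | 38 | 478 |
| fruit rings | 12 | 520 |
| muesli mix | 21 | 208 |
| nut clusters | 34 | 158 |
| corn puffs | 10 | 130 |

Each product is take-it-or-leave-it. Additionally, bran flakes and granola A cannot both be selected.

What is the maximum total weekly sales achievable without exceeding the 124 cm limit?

Greedy by ratio would take granola A + fruit rings + muesli mix + nut clusters + corn puffs: 115 cm used, total 1494.
Dropping nut clusters and corn puffs frees 44 cm; slotting in oat clusters (46 cm) lifts the total to 1614 at 117 cm.
No other feasible combination exceeds 1614.

1614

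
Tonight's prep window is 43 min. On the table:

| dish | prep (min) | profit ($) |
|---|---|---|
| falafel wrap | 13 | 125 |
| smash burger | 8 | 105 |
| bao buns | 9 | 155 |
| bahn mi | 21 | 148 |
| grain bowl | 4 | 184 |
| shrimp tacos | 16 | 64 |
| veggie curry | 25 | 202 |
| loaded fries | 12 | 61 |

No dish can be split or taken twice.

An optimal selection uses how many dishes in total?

4

The maximum profit within 43 min is 592.
smash burger + bao buns + bahn mi + grain bowl hits 592 at 42 min.
Every optimal selection uses 4 dishes.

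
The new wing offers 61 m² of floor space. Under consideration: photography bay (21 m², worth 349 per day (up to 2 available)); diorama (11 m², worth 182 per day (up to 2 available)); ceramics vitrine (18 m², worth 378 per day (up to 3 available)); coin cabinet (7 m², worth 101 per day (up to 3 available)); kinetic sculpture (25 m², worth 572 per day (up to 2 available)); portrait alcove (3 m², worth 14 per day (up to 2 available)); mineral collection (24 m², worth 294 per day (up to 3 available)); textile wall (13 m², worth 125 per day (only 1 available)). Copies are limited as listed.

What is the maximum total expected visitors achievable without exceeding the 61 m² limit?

1328

Density check — kinetic sculpture 22.88, ceramics vitrine 21.00, photography bay 16.62 are the best per m².
Taking the top-ratio exhibits first gives diorama + 2×kinetic sculpture for 1326 (61 m²).
Dropping diorama and kinetic sculpture frees 36 m²; slotting in 2×ceramics vitrine (36 m²) lifts the total to 1328 at 61 m².
No other feasible combination exceeds 1328.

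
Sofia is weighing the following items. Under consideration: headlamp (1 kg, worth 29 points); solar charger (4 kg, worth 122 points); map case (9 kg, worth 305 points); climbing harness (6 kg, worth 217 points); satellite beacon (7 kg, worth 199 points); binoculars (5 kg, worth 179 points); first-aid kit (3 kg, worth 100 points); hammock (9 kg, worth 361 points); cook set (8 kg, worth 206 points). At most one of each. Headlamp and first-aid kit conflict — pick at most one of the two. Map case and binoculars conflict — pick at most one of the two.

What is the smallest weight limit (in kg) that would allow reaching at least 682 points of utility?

Need the lightest bundle worth ≥ 682.
headlamp + map case + hammock: 695 utility at 19 kg.
No combination under 19 kg hits 682.

19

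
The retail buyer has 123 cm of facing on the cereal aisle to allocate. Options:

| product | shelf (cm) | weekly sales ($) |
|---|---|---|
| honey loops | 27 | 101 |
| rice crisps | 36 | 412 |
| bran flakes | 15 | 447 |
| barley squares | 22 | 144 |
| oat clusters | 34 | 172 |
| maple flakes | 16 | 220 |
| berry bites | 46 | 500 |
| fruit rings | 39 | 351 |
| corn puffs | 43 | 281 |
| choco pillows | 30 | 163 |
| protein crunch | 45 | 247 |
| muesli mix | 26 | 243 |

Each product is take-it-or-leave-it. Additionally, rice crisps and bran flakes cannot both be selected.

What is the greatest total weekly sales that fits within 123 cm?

1518

Taking bran flakes + maple flakes + berry bites + fruit rings: 116 cm used, 1518 in weekly sales.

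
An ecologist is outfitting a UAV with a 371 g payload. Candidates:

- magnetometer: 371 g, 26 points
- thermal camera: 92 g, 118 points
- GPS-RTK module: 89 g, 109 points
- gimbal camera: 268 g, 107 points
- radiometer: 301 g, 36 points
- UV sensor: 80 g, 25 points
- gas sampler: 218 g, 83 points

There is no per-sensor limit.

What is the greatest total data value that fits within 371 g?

Ranking by ratio (data value/g): thermal camera 1.28, GPS-RTK module 1.22, gimbal camera 0.40.
4×thermal camera uses 368 of the 371 g and totals 472.
The spare 3 g is too small for any remaining sensor, and no exchange beats 472.

472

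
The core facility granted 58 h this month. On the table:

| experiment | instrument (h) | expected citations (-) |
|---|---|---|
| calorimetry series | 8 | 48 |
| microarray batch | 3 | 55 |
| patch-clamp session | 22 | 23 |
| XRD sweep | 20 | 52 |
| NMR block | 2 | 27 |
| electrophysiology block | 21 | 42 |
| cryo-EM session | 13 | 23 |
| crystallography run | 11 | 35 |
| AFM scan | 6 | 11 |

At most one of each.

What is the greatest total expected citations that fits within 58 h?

240

Taking the top-ratio experiments first gives calorimetry series + microarray batch + XRD sweep + NMR block + crystallography run + AFM scan for 228 (50 h).
Replace AFM scan with cryo-EM session: the trade gains 12 net, giving 240 at 57 h.
The spare 1 h is too small for any remaining experiment, and no exchange beats 240.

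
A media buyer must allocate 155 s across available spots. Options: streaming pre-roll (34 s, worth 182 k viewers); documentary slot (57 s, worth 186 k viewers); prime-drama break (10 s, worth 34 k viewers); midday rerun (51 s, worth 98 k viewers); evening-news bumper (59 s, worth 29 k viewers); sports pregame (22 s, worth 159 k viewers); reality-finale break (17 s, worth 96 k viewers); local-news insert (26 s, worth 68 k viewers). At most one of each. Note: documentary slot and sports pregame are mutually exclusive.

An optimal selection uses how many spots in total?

Optimal total is 603.
streaming pre-roll + midday rerun + sports pregame + reality-finale break + local-news insert hits 603 at 150 s.
Any selection reaching 603 contains exactly 5 spots.

5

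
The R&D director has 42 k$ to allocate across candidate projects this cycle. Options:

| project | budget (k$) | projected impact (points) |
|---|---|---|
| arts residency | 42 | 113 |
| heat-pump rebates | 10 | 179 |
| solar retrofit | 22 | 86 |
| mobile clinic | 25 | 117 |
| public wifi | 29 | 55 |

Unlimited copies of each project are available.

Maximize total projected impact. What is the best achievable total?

4×heat-pump rebates uses 40 of the 42 k$ and totals 716.
Every other selection either busts 42 k$ or fails to beat 716.

716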